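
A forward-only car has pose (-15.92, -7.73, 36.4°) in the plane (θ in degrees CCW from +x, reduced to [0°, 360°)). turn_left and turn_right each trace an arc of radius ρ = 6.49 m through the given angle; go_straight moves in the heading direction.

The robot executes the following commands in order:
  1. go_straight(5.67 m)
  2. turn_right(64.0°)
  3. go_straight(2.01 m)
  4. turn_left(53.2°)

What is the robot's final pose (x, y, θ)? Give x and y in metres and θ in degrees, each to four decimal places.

set_pose: (x, y, θ) = (-15.9200, -7.7300, 36.4000°), ρ = 6.49
go_straight(5.67): x += 5.67·cos θ, y += 5.67·sin θ → (-11.3563, -4.3653, 36.4000°)
turn_right(64.0°): centre at ρ to the right, rotate −64.0° → (-4.4982, -3.8376, -27.6000° ≡ 332.4000°)
go_straight(2.01): x += 2.01·cos θ, y += 2.01·sin θ → (-2.7169, -4.7688, 332.4000°)
turn_left(53.2°): centre at ρ to the left, rotate +53.2° → (3.0941, -4.8703, 385.6000° ≡ 25.6000°)

(3.0941, -4.8703, 25.6000°)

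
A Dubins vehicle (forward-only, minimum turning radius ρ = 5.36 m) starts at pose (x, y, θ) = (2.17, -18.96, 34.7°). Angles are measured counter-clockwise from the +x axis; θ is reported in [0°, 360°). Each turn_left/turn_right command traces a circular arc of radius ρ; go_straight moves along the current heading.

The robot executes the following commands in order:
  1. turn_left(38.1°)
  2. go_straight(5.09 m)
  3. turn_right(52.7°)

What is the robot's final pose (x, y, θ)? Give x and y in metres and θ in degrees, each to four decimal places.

(9.0224, -7.8274, 20.1000°)

set_pose: (x, y, θ) = (2.1700, -18.9600, 34.7000°), ρ = 5.36
turn_left(38.1°): centre at ρ to the left, rotate +38.1° → (4.2390, -16.1383, 72.8000°)
go_straight(5.09): x += 5.09·cos θ, y += 5.09·sin θ → (5.7441, -11.2759, 72.8000°)
turn_right(52.7°): centre at ρ to the right, rotate −52.7° → (9.0224, -7.8274, 20.1000°)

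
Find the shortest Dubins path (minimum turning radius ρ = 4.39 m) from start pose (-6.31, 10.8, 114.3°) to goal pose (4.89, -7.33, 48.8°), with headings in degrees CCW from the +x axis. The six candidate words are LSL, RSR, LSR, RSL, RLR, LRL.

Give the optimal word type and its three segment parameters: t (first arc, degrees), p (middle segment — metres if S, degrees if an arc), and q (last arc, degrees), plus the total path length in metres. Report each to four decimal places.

LSL: t = 197.2347°, p = 17.9437 m, q = 97.2653°, L = 40.5082 m

Let ψ = atan2(Δy, Δx) = atan2(-18.13, 11.20) = -58.2939° be the start→goal bearing.
Normalize: d = |goal − start| / ρ = 21.310488/4.39 = 4.854325, α = (θ_start − ψ) mod 360° = 172.5939° = 3.012331 rad, β = (θ_goal − ψ) mod 360° = 107.0939° = 1.869140 rad.
Common terms: sin α = 0.128902, cos α = -0.991657, sin β = 0.955825, cos β = -0.293938, cos(α−β) = 0.414693, d² = 23.564474. Work in radians in the unit-radius frame; every candidate has L = ρ·(t + p + q).
LSL: p² = 2 + d² − 2cos(α−β) + 2d(sin α − sin β) = 16.706784; p = √p² = 4.087393; φ = atan2(cos β − cos α, d + sin α − sin β) = 0.171540 rad; t = (φ − α) mod 2π = 3.442395 rad, q = (β − φ) mod 2π = 1.697600 rad → L = 4.39·(3.442395 + 4.087393 + 1.697600) = 4.39·9.227388 = 40.508233 m
RSR: p² = 2 + d² − 2cos(α−β) + 2d(sin β − sin α) = 32.763391; p = √p² = 5.723931; φ = atan2(cos α − cos β, d − sin α + sin β) = -0.122199 rad; t = (α − φ) mod 2π = 3.134530 rad, q = (φ − β) mod 2π = 4.291846 rad → L = 4.39·(3.134530 + 5.723931 + 4.291846) = 4.39·13.150307 = 57.729849 m
LSR: p² = d² − 2 + 2cos(α−β) + 2d(sin α + sin β) = 32.925090; p = √p² = 5.738039; φ = atan2(−cos α − cos β, d + sin α + sin β) − atan2(−2, p) = 0.548559 rad; t = (φ − α) mod 2π = 3.819413 rad, q = (φ − β) mod 2π = 4.962604 rad → L = 4.39·(3.819413 + 5.738039 + 4.962604) = 4.39·14.520056 = 63.743047 m
RSL: p² = d² − 2 + 2cos(α−β) − 2d(sin α + sin β) = 11.862631; p = √p² = 3.444217; φ = atan2(cos α + cos β, d − sin α − sin β) − atan2(2, p) = -0.854768 rad; t = (α − φ) mod 2π = 3.867099 rad, q = (β − φ) mod 2π = 2.723909 rad → L = 4.39·(3.867099 + 3.444217 + 2.723909) = 4.39·10.035225 = 44.054638 m
RLR: c = (6 − d² + 2cos(α−β) + 2d(sin α − sin β))/8 = -3.095424, |c| > 1 → infeasible
LRL: c = (6 − d² + 2cos(α−β) − 2d(sin α − sin β))/8 = -1.088348, |c| > 1 → infeasible
Shortest: LSL with L = 40.508233 m ≈ 40.5082 m
Convert LSL to answer units (arcs ×180/π): t = 3.442395·180/π = 197.2347°, p = ρ·p = 4.39·4.087393 = 17.9437 m, q = 1.697600·180/π = 97.2653°, L = 40.5082 m.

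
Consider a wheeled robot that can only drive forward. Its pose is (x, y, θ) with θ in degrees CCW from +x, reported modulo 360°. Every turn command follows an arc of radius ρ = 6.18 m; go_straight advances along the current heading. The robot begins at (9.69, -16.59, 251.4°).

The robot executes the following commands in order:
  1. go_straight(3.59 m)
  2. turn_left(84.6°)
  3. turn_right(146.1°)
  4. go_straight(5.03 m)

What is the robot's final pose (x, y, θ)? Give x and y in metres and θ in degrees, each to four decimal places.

(5.4823, -40.2079, 189.9000°)

set_pose: (x, y, θ) = (9.6900, -16.5900, 251.4000°), ρ = 6.18
go_straight(3.59): x += 3.59·cos θ, y += 3.59·sin θ → (8.5449, -19.9925, 251.4000°)
turn_left(84.6°): centre at ρ to the left, rotate +84.6° → (11.8885, -27.6094, 336.0000°)
turn_right(146.1°): centre at ρ to the right, rotate −146.1° → (10.4374, -39.3431, 189.9000°)
go_straight(5.03): x += 5.03·cos θ, y += 5.03·sin θ → (5.4823, -40.2079, 189.9000°)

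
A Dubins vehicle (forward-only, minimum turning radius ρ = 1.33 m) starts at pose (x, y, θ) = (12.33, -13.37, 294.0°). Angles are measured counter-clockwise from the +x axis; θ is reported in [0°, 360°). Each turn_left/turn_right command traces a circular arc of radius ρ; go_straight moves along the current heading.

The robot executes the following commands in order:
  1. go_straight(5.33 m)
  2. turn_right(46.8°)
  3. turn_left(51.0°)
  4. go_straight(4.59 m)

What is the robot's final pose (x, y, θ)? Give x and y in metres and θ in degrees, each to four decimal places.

set_pose: (x, y, θ) = (12.3300, -13.3700, 294.0000°), ρ = 1.33
go_straight(5.33): x += 5.33·cos θ, y += 5.33·sin θ → (14.4979, -18.2392, 294.0000°)
turn_right(46.8°): centre at ρ to the right, rotate −46.8° → (14.5090, -19.2956, 247.2000°)
turn_left(51.0°): centre at ρ to the left, rotate +51.0° → (14.5629, -20.4394, 298.2000°)
go_straight(4.59): x += 4.59·cos θ, y += 4.59·sin θ → (16.7319, -24.4846, 298.2000°)

(16.7319, -24.4846, 298.2000°)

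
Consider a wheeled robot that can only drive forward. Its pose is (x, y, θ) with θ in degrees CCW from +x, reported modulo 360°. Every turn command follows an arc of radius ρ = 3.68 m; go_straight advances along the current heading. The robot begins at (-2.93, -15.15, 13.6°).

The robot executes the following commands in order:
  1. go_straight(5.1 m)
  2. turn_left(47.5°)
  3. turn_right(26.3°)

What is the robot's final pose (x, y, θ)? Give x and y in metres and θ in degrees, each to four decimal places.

set_pose: (x, y, θ) = (-2.9300, -15.1500, 13.6000°), ρ = 3.68
go_straight(5.1): x += 5.1·cos θ, y += 5.1·sin θ → (2.0270, -13.9508, 13.6000°)
turn_left(47.5°): centre at ρ to the left, rotate +47.5° → (4.3834, -12.1524, 61.1000°)
turn_right(26.3°): centre at ρ to the right, rotate −26.3° → (5.5049, -10.9091, 34.8000°)

(5.5049, -10.9091, 34.8000°)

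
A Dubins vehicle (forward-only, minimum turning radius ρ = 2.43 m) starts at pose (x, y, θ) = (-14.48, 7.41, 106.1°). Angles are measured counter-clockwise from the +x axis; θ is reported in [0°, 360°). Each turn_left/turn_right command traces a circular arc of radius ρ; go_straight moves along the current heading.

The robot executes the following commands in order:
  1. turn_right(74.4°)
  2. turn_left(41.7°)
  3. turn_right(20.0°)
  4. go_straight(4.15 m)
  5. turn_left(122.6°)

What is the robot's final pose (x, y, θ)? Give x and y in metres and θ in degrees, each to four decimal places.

(-11.2995, 19.4838, 176.0000°)

set_pose: (x, y, θ) = (-14.4800, 7.4100, 106.1000°), ρ = 2.43
turn_right(74.4°): centre at ρ to the right, rotate −74.4° → (-13.4222, 10.1513, 31.7000°)
turn_left(41.7°): centre at ρ to the left, rotate +41.7° → (-12.3704, 11.5246, 73.4000°)
turn_right(20.0°): centre at ρ to the right, rotate −20.0° → (-11.9925, 12.2792, 53.4000°)
go_straight(4.15): x += 4.15·cos θ, y += 4.15·sin θ → (-9.5182, 15.6109, 53.4000°)
turn_left(122.6°): centre at ρ to the left, rotate +122.6° → (-11.2995, 19.4838, 176.0000°)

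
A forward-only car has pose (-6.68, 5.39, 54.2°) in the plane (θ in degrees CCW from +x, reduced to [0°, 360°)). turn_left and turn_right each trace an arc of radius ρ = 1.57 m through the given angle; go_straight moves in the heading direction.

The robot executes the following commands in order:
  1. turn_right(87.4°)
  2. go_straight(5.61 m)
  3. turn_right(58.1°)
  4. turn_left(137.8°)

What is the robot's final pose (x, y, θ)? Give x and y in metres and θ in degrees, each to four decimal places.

set_pose: (x, y, θ) = (-6.6800, 5.3900, 54.2000°), ρ = 1.57
turn_right(87.4°): centre at ρ to the right, rotate −87.4° → (-4.5470, 5.7853, -33.2000° ≡ 326.8000°)
go_straight(5.61): x += 5.61·cos θ, y += 5.61·sin θ → (0.1473, 2.7135, 326.8000°)
turn_right(58.1°): centre at ρ to the right, rotate −58.1° → (0.8572, 1.3642, 268.7000°)
turn_left(137.8°): centre at ρ to the left, rotate +137.8° → (3.5656, 0.2478, 406.5000° ≡ 46.5000°)

(3.5656, 0.2478, 46.5000°)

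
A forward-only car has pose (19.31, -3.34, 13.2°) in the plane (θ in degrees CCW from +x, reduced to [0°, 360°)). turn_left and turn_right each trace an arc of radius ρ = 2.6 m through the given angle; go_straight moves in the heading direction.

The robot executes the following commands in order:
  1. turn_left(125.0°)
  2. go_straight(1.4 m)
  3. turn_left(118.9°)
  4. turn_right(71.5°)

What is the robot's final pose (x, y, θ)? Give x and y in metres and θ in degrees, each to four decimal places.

(12.8576, -1.3022, 185.6000°)

set_pose: (x, y, θ) = (19.3100, -3.3400, 13.2000°), ρ = 2.6
turn_left(125.0°): centre at ρ to the left, rotate +125.0° → (20.4493, 1.1295, 138.2000°)
go_straight(1.4): x += 1.4·cos θ, y += 1.4·sin θ → (19.4056, 2.0627, 138.2000°)
turn_left(118.9°): centre at ρ to the left, rotate +118.9° → (15.1382, 0.7049, 257.1000°)
turn_right(71.5°): centre at ρ to the right, rotate −71.5° → (12.8576, -1.3022, 185.6000°)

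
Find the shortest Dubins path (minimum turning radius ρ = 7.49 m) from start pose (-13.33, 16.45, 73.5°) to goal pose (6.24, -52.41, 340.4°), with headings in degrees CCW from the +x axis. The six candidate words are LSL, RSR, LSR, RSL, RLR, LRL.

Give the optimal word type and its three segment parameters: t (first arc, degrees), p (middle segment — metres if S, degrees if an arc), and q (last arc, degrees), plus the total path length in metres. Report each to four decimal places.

RSL: t = 163.5759°, p = 59.6569 m, q = 70.4759°, L = 90.2534 m

Let ψ = atan2(Δy, Δx) = atan2(-68.86, 19.57) = -74.1349° be the start→goal bearing.
Normalize: d = |goal − start| / ρ = 71.586902/7.49 = 9.557664, α = (θ_start − ψ) mod 360° = 147.6349° = 2.576714 rad, β = (θ_goal − ψ) mod 360° = 54.5349° = 0.951813 rad.
Common terms: sin α = 0.535313, cos α = -0.844654, sin β = 0.814469, cos β = 0.580208, cos(α−β) = -0.054079, d² = 91.348937. Work in radians in the unit-radius frame; every candidate has L = ρ·(t + p + q).
LSL: p² = 2 + d² − 2cos(α−β) + 2d(sin α − sin β) = 88.120942; p = √p² = 9.387276; φ = atan2(cos β − cos α, d + sin α − sin β) = 0.152375 rad; t = (φ − α) mod 2π = 3.858846 rad, q = (β − φ) mod 2π = 0.799437 rad → L = 7.49·(3.858846 + 9.387276 + 0.799437) = 7.49·14.045559 = 105.201239 m
RSR: p² = 2 + d² − 2cos(α−β) + 2d(sin β − sin α) = 98.793247; p = √p² = 9.939479; φ = atan2(cos α − cos β, d − sin α + sin β) = -0.143849 rad; t = (α − φ) mod 2π = 2.720564 rad, q = (φ − β) mod 2π = 5.187523 rad → L = 7.49·(2.720564 + 9.939479 + 5.187523) = 7.49·17.847566 = 133.678270 m
LSR: p² = d² − 2 + 2cos(α−β) + 2d(sin α + sin β) = 115.042298; p = √p² = 10.725777; φ = atan2(−cos α − cos β, d + sin α + sin β) − atan2(−2, p) = 0.208589 rad; t = (φ − α) mod 2π = 3.915060 rad, q = (φ − β) mod 2π = 5.539962 rad → L = 7.49·(3.915060 + 10.725777 + 5.539962) = 7.49·20.180799 = 151.154187 m
RSL: p² = d² − 2 + 2cos(α−β) − 2d(sin α + sin β) = 63.439261; p = √p² = 7.964877; φ = atan2(cos α + cos β, d − sin α − sin β) − atan2(2, p) = -0.278223 rad; t = (α − φ) mod 2π = 2.854938 rad, q = (β − φ) mod 2π = 1.230036 rad → L = 7.49·(2.854938 + 7.964877 + 1.230036) = 7.49·12.049851 = 90.253382 m
RLR: c = (6 − d² + 2cos(α−β) + 2d(sin α − sin β))/8 = -11.349156, |c| > 1 → infeasible
LRL: c = (6 − d² + 2cos(α−β) − 2d(sin α − sin β))/8 = -10.015118, |c| > 1 → infeasible
Shortest: RSL with L = 90.253382 m ≈ 90.2534 m
Convert RSL to answer units (arcs ×180/π): t = 2.854938·180/π = 163.5759°, p = ρ·p = 7.49·7.964877 = 59.6569 m, q = 1.230036·180/π = 70.4759°, L = 90.2534 m.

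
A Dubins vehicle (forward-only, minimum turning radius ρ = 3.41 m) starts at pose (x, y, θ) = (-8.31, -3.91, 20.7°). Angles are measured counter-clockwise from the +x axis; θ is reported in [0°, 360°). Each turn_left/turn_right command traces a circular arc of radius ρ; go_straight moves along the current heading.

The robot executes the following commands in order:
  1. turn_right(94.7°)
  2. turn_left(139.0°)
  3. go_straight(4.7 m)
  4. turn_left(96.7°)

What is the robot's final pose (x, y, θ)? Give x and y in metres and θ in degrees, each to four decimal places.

set_pose: (x, y, θ) = (-8.3100, -3.9100, 20.7000°), ρ = 3.41
turn_right(94.7°): centre at ρ to the right, rotate −94.7° → (-3.8267, -6.1599, -74.0000° ≡ 286.0000°)
turn_left(139.0°): centre at ρ to the left, rotate +139.0° → (2.5417, -6.6611, 425.0000° ≡ 65.0000°)
go_straight(4.7): x += 4.7·cos θ, y += 4.7·sin θ → (4.5280, -2.4015, 65.0000°)
turn_left(96.7°): centre at ρ to the left, rotate +96.7° → (2.5082, 2.2772, 161.7000°)

(2.5082, 2.2772, 161.7000°)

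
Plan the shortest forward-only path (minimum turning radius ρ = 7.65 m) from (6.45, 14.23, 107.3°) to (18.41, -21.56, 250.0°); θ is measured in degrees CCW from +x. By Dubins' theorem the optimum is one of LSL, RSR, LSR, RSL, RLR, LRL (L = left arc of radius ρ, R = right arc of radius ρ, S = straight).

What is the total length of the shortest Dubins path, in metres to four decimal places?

Let ψ = atan2(Δy, Δx) = atan2(-35.79, 11.96) = -71.5218° be the start→goal bearing.
Normalize: d = |goal − start| / ρ = 37.735470/7.65 = 4.932741, α = (θ_start − ψ) mod 360° = 178.8218° = 3.121030 rad, β = (θ_goal − ψ) mod 360° = 321.5218° = 5.611615 rad.
Common terms: sin α = 0.020561, cos α = -0.999789, sin β = -0.622216, cos β = 0.782845, cos(α−β) = -0.795473, d² = 24.331936. Work in radians in the unit-radius frame; every candidate has L = ρ·(t + p + q).
LSL: p² = 2 + d² − 2cos(α−β) + 2d(sin α − sin β) = 34.264194; p = √p² = 5.853563; φ = atan2(cos β − cos α, d + sin α − sin β) = 0.309454 rad; t = (φ − α) mod 2π = 3.471609 rad, q = (β − φ) mod 2π = 5.302161 rad → L = 7.65·(3.471609 + 5.853563 + 5.302161) = 7.65·14.627333 = 111.899095 m
RSR: p² = 2 + d² − 2cos(α−β) + 2d(sin β − sin α) = 21.581571; p = √p² = 4.645597; φ = atan2(cos α − cos β, d − sin α + sin β) = -0.393827 rad; t = (α − φ) mod 2π = 3.514857 rad, q = (φ − β) mod 2π = 0.277743 rad → L = 7.65·(3.514857 + 4.645597 + 0.277743) = 7.65·8.438197 = 64.552210 m
LSR: p² = d² − 2 + 2cos(α−β) + 2d(sin α + sin β) = 14.805372; p = √p² = 3.847775; φ = atan2(−cos α − cos β, d + sin α + sin β) − atan2(−2, p) = 0.529395 rad; t = (φ − α) mod 2π = 3.691550 rad, q = (φ − β) mod 2π = 1.200965 rad → L = 7.65·(3.691550 + 3.847775 + 1.200965) = 7.65·8.740291 = 66.863223 m
RSL: p² = d² − 2 + 2cos(α−β) − 2d(sin α + sin β) = 26.676605; p = √p² = 5.164940; φ = atan2(cos α + cos β, d − sin α − sin β) − atan2(2, p) = -0.408625 rad; t = (α − φ) mod 2π = 3.529655 rad, q = (β − φ) mod 2π = 6.020240 rad → L = 7.65·(3.529655 + 5.164940 + 6.020240) = 7.65·14.714835 = 112.568487 m
RLR: c = (6 − d² + 2cos(α−β) + 2d(sin α − sin β))/8 = -1.697696, |c| > 1 → infeasible
LRL: c = (6 − d² + 2cos(α−β) − 2d(sin α − sin β))/8 = -3.283024, |c| > 1 → infeasible
Shortest: RSR with L = 64.552210 m ≈ 64.5522 m

64.5522 m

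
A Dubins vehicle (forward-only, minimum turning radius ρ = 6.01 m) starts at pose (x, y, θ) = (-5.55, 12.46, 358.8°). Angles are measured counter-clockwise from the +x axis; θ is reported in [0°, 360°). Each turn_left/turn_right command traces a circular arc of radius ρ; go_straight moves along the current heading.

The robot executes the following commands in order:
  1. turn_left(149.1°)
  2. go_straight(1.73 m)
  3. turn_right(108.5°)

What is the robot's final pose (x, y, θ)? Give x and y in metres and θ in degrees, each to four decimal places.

(-4.3170, 34.2145, 39.4000°)

set_pose: (x, y, θ) = (-5.5500, 12.4600, 358.8000°), ρ = 6.01
turn_left(149.1°): centre at ρ to the left, rotate +149.1° → (-2.2304, 23.5599, 507.9000° ≡ 147.9000°)
go_straight(1.73): x += 1.73·cos θ, y += 1.73·sin θ → (-3.6960, 24.4792, 147.9000°)
turn_right(108.5°): centre at ρ to the right, rotate −108.5° → (-4.3170, 34.2145, 39.4000°)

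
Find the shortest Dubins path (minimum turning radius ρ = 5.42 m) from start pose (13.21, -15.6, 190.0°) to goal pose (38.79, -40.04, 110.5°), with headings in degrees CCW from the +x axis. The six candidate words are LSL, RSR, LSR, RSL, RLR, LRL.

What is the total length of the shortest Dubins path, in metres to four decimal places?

Let ψ = atan2(Δy, Δx) = atan2(-24.44, 25.58) = -43.6944° be the start→goal bearing.
Normalize: d = |goal − start| / ρ = 35.378666/5.42 = 6.527429, α = (θ_start − ψ) mod 360° = 233.6944° = 4.078737 rad, β = (θ_goal − ψ) mod 360° = 154.1944° = 2.691200 rad.
Common terms: sin α = -0.805870, cos α = -0.592092, sin β = 0.435319, cos β = -0.900276, cos(α−β) = 0.182236, d² = 42.607331. Work in radians in the unit-radius frame; every candidate has L = ρ·(t + p + q).
LSL: p² = 2 + d² − 2cos(α−β) + 2d(sin α − sin β) = 28.039307; p = √p² = 5.295216; φ = atan2(cos β − cos α, d + sin α − sin β) = -0.058233 rad; t = (φ − α) mod 2π = 2.146215 rad, q = (β − φ) mod 2π = 2.749433 rad → L = 5.42·(2.146215 + 5.295216 + 2.749433) = 5.42·10.190864 = 55.234483 m
RSR: p² = 2 + d² − 2cos(α−β) + 2d(sin β − sin α) = 60.446413; p = √p² = 7.774729; φ = atan2(cos α − cos β, d − sin α + sin β) = 0.039650 rad; t = (α − φ) mod 2π = 4.039087 rad, q = (φ − β) mod 2π = 3.631635 rad → L = 5.42·(4.039087 + 7.774729 + 3.631635) = 5.42·15.445451 = 83.714345 m
LSR: p² = d² − 2 + 2cos(α−β) + 2d(sin α + sin β) = 36.134306; p = √p² = 6.011182; φ = atan2(−cos α − cos β, d + sin α + sin β) − atan2(−2, p) = 0.558996 rad; t = (φ − α) mod 2π = 2.763445 rad, q = (φ − β) mod 2π = 4.150982 rad → L = 5.42·(2.763445 + 6.011182 + 4.150982) = 5.42·12.925608 = 70.056797 m
RSL: p² = d² − 2 + 2cos(α−β) − 2d(sin α + sin β) = 45.809299; p = √p² = 6.768257; φ = atan2(cos α + cos β, d − sin α − sin β) − atan2(2, p) = -0.500385 rad; t = (α − φ) mod 2π = 4.579122 rad, q = (β − φ) mod 2π = 3.191585 rad → L = 5.42·(4.579122 + 6.768257 + 3.191585) = 5.42·14.538964 = 78.801186 m
RLR: c = (6 − d² + 2cos(α−β) + 2d(sin α − sin β))/8 = -6.555802, |c| > 1 → infeasible
LRL: c = (6 − d² + 2cos(α−β) − 2d(sin α − sin β))/8 = -2.504913, |c| > 1 → infeasible
Shortest: LSL with L = 55.234483 m ≈ 55.2345 m

55.2345 m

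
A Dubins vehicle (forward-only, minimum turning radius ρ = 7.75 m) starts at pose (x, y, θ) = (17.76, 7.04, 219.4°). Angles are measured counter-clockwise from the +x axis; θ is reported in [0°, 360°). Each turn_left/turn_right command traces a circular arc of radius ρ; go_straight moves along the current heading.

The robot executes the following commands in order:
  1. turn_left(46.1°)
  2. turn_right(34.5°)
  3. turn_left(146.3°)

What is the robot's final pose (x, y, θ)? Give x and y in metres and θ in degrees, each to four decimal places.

set_pose: (x, y, θ) = (17.7600, 7.0400, 219.4000°), ρ = 7.75
turn_left(46.1°): centre at ρ to the left, rotate +46.1° → (14.9531, 1.6594, 265.5000°)
turn_right(34.5°): centre at ρ to the right, rotate −34.5° → (13.2498, -2.6098, 231.0000°)
turn_left(146.3°): centre at ρ to the left, rotate +146.3° → (21.5774, -14.8864, 377.3000° ≡ 17.3000°)

(21.5774, -14.8864, 17.3000°)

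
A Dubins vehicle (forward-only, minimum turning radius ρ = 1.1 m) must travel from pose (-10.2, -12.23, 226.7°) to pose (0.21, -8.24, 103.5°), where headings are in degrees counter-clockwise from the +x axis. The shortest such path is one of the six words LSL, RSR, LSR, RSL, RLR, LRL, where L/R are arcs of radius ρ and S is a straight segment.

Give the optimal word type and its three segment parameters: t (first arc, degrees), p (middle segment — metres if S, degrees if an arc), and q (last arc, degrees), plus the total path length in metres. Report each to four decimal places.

LSL: t = 161.0215°, p = 9.6472 m, q = 75.7785°, L = 14.1934 m

Let ψ = atan2(Δy, Δx) = atan2(3.99, 10.41) = 20.9711° be the start→goal bearing.
Normalize: d = |goal − start| / ρ = 11.148462/1.1 = 10.134965, α = (θ_start − ψ) mod 360° = 205.7289° = 3.590647 rad, β = (θ_goal − ψ) mod 360° = 82.5289° = 1.440401 rad.
Common terms: sin α = -0.434114, cos α = -0.900858, sin β = 0.991511, cos β = 0.130026, cos(α−β) = -0.547563, d² = 102.717521. Work in radians in the unit-radius frame; every candidate has L = ρ·(t + p + q).
LSL: p² = 2 + d² − 2cos(α−β) + 2d(sin α − sin β) = 76.915343; p = √p² = 8.770139; φ = atan2(cos β − cos α, d + sin α − sin β) = 0.117817 rad; t = (φ − α) mod 2π = 2.810356 rad, q = (β − φ) mod 2π = 1.322584 rad → L = 1.1·(2.810356 + 8.770139 + 1.322584) = 1.1·12.903079 = 14.193387 m
RSR: p² = 2 + d² − 2cos(α−β) + 2d(sin β − sin α) = 134.709951; p = √p² = 11.606462; φ = atan2(cos α − cos β, d − sin α + sin β) = -0.088937 rad; t = (α − φ) mod 2π = 3.679584 rad, q = (φ − β) mod 2π = 4.753847 rad → L = 1.1·(3.679584 + 11.606462 + 4.753847) = 1.1·20.039893 = 22.043882 m
LSR: p² = d² − 2 + 2cos(α−β) + 2d(sin α + sin β) = 110.920792; p = √p² = 10.531894; φ = atan2(−cos α − cos β, d + sin α + sin β) − atan2(−2, p) = 0.259632 rad; t = (φ − α) mod 2π = 2.952171 rad, q = (φ − β) mod 2π = 5.102416 rad → L = 1.1·(2.952171 + 10.531894 + 5.102416) = 1.1·18.586481 = 20.445129 m
RSL: p² = d² − 2 + 2cos(α−β) − 2d(sin α + sin β) = 88.323997; p = √p² = 9.398085; φ = atan2(cos α + cos β, d − sin α − sin β) − atan2(2, p) = -0.289991 rad; t = (α − φ) mod 2π = 3.880638 rad, q = (β − φ) mod 2π = 1.730392 rad → L = 1.1·(3.880638 + 9.398085 + 1.730392) = 1.1·15.009115 = 16.510027 m
RLR: c = (6 − d² + 2cos(α−β) + 2d(sin α − sin β))/8 = -15.838744, |c| > 1 → infeasible
LRL: c = (6 − d² + 2cos(α−β) − 2d(sin α − sin β))/8 = -8.614418, |c| > 1 → infeasible
Shortest: LSL with L = 14.193387 m ≈ 14.1934 m
Convert LSL to answer units (arcs ×180/π): t = 2.810356·180/π = 161.0215°, p = ρ·p = 1.1·8.770139 = 9.6472 m, q = 1.322584·180/π = 75.7785°, L = 14.1934 m.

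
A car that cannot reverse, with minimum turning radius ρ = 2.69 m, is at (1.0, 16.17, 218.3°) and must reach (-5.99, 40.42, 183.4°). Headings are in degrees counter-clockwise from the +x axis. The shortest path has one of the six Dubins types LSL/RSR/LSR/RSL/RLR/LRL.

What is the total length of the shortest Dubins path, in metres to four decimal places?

Let ψ = atan2(Δy, Δx) = atan2(24.25, -6.99) = 106.0795° be the start→goal bearing.
Normalize: d = |goal − start| / ρ = 25.237326/2.69 = 9.381905, α = (θ_start − ψ) mod 360° = 112.2205° = 1.958617 rad, β = (θ_goal − ψ) mod 360° = 77.3205° = 1.349497 rad.
Common terms: sin α = 0.925735, cos α = -0.378172, sin β = 0.975613, cos β = 0.219497, cos(α−β) = 0.820152, d² = 88.020149. Work in radians in the unit-radius frame; every candidate has L = ρ·(t + p + q).
LSL: p² = 2 + d² − 2cos(α−β) + 2d(sin α − sin β) = 87.443946; p = √p² = 9.351147; φ = atan2(cos β − cos α, d + sin α − sin β) = 0.063958 rad; t = (φ − α) mod 2π = 4.388526 rad, q = (β − φ) mod 2π = 1.285540 rad → L = 2.69·(4.388526 + 9.351147 + 1.285540) = 2.69·15.025212 = 40.417821 m
RSR: p² = 2 + d² − 2cos(α−β) + 2d(sin β − sin α) = 89.315745; p = √p² = 9.450701; φ = atan2(cos α − cos β, d − sin α + sin β) = -0.063283 rad; t = (α − φ) mod 2π = 2.021900 rad, q = (φ − β) mod 2π = 4.870405 rad → L = 2.69·(2.021900 + 9.450701 + 4.870405) = 2.69·16.343006 = 43.962686 m
LSR: p² = d² − 2 + 2cos(α−β) + 2d(sin α + sin β) = 123.336995; p = √p² = 11.105719; φ = atan2(−cos α − cos β, d + sin α + sin β) − atan2(−2, p) = 0.192240 rad; t = (φ − α) mod 2π = 4.516807 rad, q = (φ − β) mod 2π = 5.125927 rad → L = 2.69·(4.516807 + 11.105719 + 5.125927) = 2.69·20.748454 = 55.813341 m
RSL: p² = d² − 2 + 2cos(α−β) − 2d(sin α + sin β) = 51.983910; p = √p² = 7.209987; φ = atan2(cos α + cos β, d − sin α − sin β) − atan2(2, p) = -0.291798 rad; t = (α − φ) mod 2π = 2.250416 rad, q = (β − φ) mod 2π = 1.641296 rad → L = 2.69·(2.250416 + 7.209987 + 1.641296) = 2.69·11.101698 = 29.863567 m
RLR: c = (6 − d² + 2cos(α−β) + 2d(sin α − sin β))/8 = -10.164468, |c| > 1 → infeasible
LRL: c = (6 − d² + 2cos(α−β) − 2d(sin α − sin β))/8 = -9.930493, |c| > 1 → infeasible
Shortest: RSL with L = 29.863567 m ≈ 29.8636 m

29.8636 m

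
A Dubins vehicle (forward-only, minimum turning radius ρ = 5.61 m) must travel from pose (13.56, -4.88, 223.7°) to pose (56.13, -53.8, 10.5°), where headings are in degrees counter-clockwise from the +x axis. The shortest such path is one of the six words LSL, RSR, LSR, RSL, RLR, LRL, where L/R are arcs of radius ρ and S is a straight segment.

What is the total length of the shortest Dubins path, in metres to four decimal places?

68.8478 m

Let ψ = atan2(Δy, Δx) = atan2(-48.92, 42.57) = -48.9703° be the start→goal bearing.
Normalize: d = |goal − start| / ρ = 64.848834/5.61 = 11.559507, α = (θ_start − ψ) mod 360° = 272.6703° = 4.758995 rad, β = (θ_goal − ψ) mod 360° = 59.4703° = 1.037953 rad.
Common terms: sin α = -0.998914, cos α = 0.046589, sin β = 0.861366, cos β = 0.507984, cos(α−β) = -0.836764, d² = 133.622202. Work in radians in the unit-radius frame; every candidate has L = ρ·(t + p + q).
LSL: p² = 2 + d² − 2cos(α−β) + 2d(sin α − sin β) = 94.287883; p = √p² = 9.710195; φ = atan2(cos β − cos α, d + sin α − sin β) = 0.047534 rad; t = (φ − α) mod 2π = 1.571725 rad, q = (β − φ) mod 2π = 0.990419 rad → L = 5.61·(1.571725 + 9.710195 + 0.990419) = 5.61·12.272338 = 68.847817 m
RSR: p² = 2 + d² − 2cos(α−β) + 2d(sin β − sin α) = 180.303578; p = √p² = 13.427717; φ = atan2(cos α − cos β, d − sin α + sin β) = -0.034368 rad; t = (α − φ) mod 2π = 4.793363 rad, q = (φ − β) mod 2π = 5.210864 rad → L = 5.61·(4.793363 + 13.427717 + 5.210864) = 5.61·23.431944 = 131.453206 m
LSR: p² = d² − 2 + 2cos(α−β) + 2d(sin α + sin β) = 126.768702; p = √p² = 11.259161; φ = atan2(−cos α − cos β, d + sin α + sin β) − atan2(−2, p) = 0.127284 rad; t = (φ − α) mod 2π = 1.651474 rad, q = (φ − β) mod 2π = 5.372516 rad → L = 5.61·(1.651474 + 11.259161 + 5.372516) = 5.61·18.283152 = 102.568481 m
RSL: p² = d² − 2 + 2cos(α−β) − 2d(sin α + sin β) = 133.128645; p = √p² = 11.538139; φ = atan2(cos α + cos β, d − sin α − sin β) − atan2(2, p) = -0.124257 rad; t = (α − φ) mod 2π = 4.883252 rad, q = (β − φ) mod 2π = 1.162210 rad → L = 5.61·(4.883252 + 11.538139 + 1.162210) = 5.61·17.583601 = 98.643999 m
RLR: c = (6 − d² + 2cos(α−β) + 2d(sin α − sin β))/8 = -21.537947, |c| > 1 → infeasible
LRL: c = (6 − d² + 2cos(α−β) − 2d(sin α − sin β))/8 = -10.785985, |c| > 1 → infeasible
Shortest: LSL with L = 68.847817 m ≈ 68.8478 m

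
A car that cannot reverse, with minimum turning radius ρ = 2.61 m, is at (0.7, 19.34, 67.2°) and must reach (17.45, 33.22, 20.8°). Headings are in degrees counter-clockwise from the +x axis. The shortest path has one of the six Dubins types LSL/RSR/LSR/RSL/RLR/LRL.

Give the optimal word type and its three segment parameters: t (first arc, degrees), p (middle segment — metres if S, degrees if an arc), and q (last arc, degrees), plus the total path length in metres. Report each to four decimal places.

Let ψ = atan2(Δy, Δx) = atan2(13.88, 16.75) = 39.6471° be the start→goal bearing.
Normalize: d = |goal − start| / ρ = 21.753549/2.61 = 8.334693, α = (θ_start − ψ) mod 360° = 27.5529° = 0.480889 rad, β = (θ_goal − ψ) mod 360° = 341.1529° = 5.954242 rad.
Common terms: sin α = 0.462568, cos α = 0.886584, sin β = -0.323043, cos β = 0.946384, cos(α−β) = 0.689620, d² = 69.467110. Work in radians in the unit-radius frame; every candidate has L = ρ·(t + p + q).
LSL: p² = 2 + d² − 2cos(α−β) + 2d(sin α − sin β) = 83.183526; p = √p² = 9.120500; φ = atan2(cos β − cos α, d + sin α − sin β) = 0.006557 rad; t = (φ − α) mod 2π = 5.808853 rad, q = (β − φ) mod 2π = 5.947685 rad → L = 2.61·(5.808853 + 9.120500 + 5.947685) = 2.61·20.877038 = 54.489070 m
RSR: p² = 2 + d² − 2cos(α−β) + 2d(sin β − sin α) = 56.992216; p = √p² = 7.549319; φ = atan2(cos α − cos β, d − sin α + sin β) = -0.007921 rad; t = (α − φ) mod 2π = 0.488811 rad, q = (φ − β) mod 2π = 0.321022 rad → L = 2.61·(0.488811 + 7.549319 + 0.321022) = 2.61·8.359152 = 21.817386 m
LSR: p² = d² − 2 + 2cos(α−β) + 2d(sin α + sin β) = 71.172137; p = √p² = 8.436358; φ = atan2(−cos α − cos β, d + sin α + sin β) − atan2(−2, p) = 0.019754 rad; t = (φ − α) mod 2π = 5.822050 rad, q = (φ − β) mod 2π = 0.348698 rad → L = 2.61·(5.822050 + 8.436358 + 0.348698) = 2.61·14.607106 = 38.124546 m
RSL: p² = d² − 2 + 2cos(α−β) − 2d(sin α + sin β) = 66.520562; p = √p² = 8.156014; φ = atan2(cos α + cos β, d − sin α − sin β) − atan2(2, p) = -0.020430 rad; t = (α − φ) mod 2π = 0.501319 rad, q = (β − φ) mod 2π = 5.974672 rad → L = 2.61·(0.501319 + 8.156014 + 5.974672) = 2.61·14.632005 = 38.189532 m
RLR: c = (6 − d² + 2cos(α−β) + 2d(sin α − sin β))/8 = -6.124027, |c| > 1 → infeasible
LRL: c = (6 − d² + 2cos(α−β) − 2d(sin α − sin β))/8 = -9.397941, |c| > 1 → infeasible
Shortest: RSR with L = 21.817386 m ≈ 21.8174 m
Convert RSR to answer units (arcs ×180/π): t = 0.488811·180/π = 28.0068°, p = ρ·p = 2.61·7.549319 = 19.7037 m, q = 0.321022·180/π = 18.3932°, L = 21.8174 m.

RSR: t = 28.0068°, p = 19.7037 m, q = 18.3932°, L = 21.8174 m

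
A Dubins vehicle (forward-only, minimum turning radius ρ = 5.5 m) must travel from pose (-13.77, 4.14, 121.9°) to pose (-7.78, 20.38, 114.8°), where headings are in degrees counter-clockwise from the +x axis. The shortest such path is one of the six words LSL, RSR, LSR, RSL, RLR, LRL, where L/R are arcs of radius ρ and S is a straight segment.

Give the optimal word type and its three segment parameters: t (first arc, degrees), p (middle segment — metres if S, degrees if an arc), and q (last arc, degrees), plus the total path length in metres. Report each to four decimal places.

RSL: t = 84.6514°, p = 3.7511 m, q = 77.5514°, L = 19.3214 m

Let ψ = atan2(Δy, Δx) = atan2(16.24, 5.99) = 69.7539° be the start→goal bearing.
Normalize: d = |goal − start| / ρ = 17.309469/5.5 = 3.147176, α = (θ_start − ψ) mod 360° = 52.1461° = 0.910121 rad, β = (θ_goal − ψ) mod 360° = 45.0461° = 0.786203 rad.
Common terms: sin α = 0.789578, cos α = 0.613650, sin β = 0.707676, cos β = 0.706537, cos(α−β) = 0.992332, d² = 9.904717. Work in radians in the unit-radius frame; every candidate has L = ρ·(t + p + q).
LSL: p² = 2 + d² − 2cos(α−β) + 2d(sin α − sin β) = 10.435577; p = √p² = 3.230414; φ = atan2(cos β − cos α, d + sin α − sin β) = 0.028758 rad; t = (φ − α) mod 2π = 5.401822 rad, q = (β − φ) mod 2π = 0.757445 rad → L = 5.5·(5.401822 + 3.230414 + 0.757445) = 5.5·9.389681 = 51.643247 m
RSR: p² = 2 + d² − 2cos(α−β) + 2d(sin β − sin α) = 9.404530; p = √p² = 3.066681; φ = atan2(cos α − cos β, d − sin α + sin β) = -0.030294 rad; t = (α − φ) mod 2π = 0.940415 rad, q = (φ − β) mod 2π = 5.466688 rad → L = 5.5·(0.940415 + 3.066681 + 5.466688) = 5.5·9.473784 = 52.105813 m
LSR: p² = d² − 2 + 2cos(α−β) + 2d(sin α + sin β) = 19.313624; p = √p² = 4.394727; φ = atan2(−cos α − cos β, d + sin α + sin β) − atan2(−2, p) = 0.150132 rad; t = (φ − α) mod 2π = 5.523196 rad, q = (φ − β) mod 2π = 5.647115 rad → L = 5.5·(5.523196 + 4.394727 + 5.647115) = 5.5·15.565038 = 85.607709 m
RSL: p² = d² − 2 + 2cos(α−β) − 2d(sin α + sin β) = 0.465138; p = √p² = 0.682011; φ = atan2(cos α + cos β, d − sin α − sin β) − atan2(2, p) = -0.567324 rad; t = (α − φ) mod 2π = 1.477445 rad, q = (β − φ) mod 2π = 1.353527 rad → L = 5.5·(1.477445 + 0.682011 + 1.353527) = 5.5·3.512982 = 19.321403 m
RLR: c = (6 − d² + 2cos(α−β) + 2d(sin α − sin β))/8 = -0.175566; p = 2π − arccos c = 4.535908 rad; φ = atan2(cos α − cos β, d − sin α + sin β) = -0.030294 rad; t = (α − φ + p/2) mod 2π = 3.208369 rad, q = (α − β − t + p) mod 2π = 1.451457 rad → L = 5.5·(3.208369 + 4.535908 + 1.451457) = 5.5·9.195735 = 50.576540 m
LRL: c = (6 − d² + 2cos(α−β) − 2d(sin α − sin β))/8 = -0.304447; p = 2π − arccos c = 4.403031 rad; φ = atan2(cos β − cos α, d + sin α − sin β) = 0.028758 rad; t = (φ − α + p/2) mod 2π = 1.320152 rad, q = (β − α − t + p) mod 2π = 2.958960 rad → L = 5.5·(1.320152 + 4.403031 + 2.958960) = 5.5·8.682144 = 47.751790 m
Shortest: RSL with L = 19.321403 m ≈ 19.3214 m
Convert RSL to answer units (arcs ×180/π): t = 1.477445·180/π = 84.6514°, p = ρ·p = 5.5·0.682011 = 3.7511 m, q = 1.353527·180/π = 77.5514°, L = 19.3214 m.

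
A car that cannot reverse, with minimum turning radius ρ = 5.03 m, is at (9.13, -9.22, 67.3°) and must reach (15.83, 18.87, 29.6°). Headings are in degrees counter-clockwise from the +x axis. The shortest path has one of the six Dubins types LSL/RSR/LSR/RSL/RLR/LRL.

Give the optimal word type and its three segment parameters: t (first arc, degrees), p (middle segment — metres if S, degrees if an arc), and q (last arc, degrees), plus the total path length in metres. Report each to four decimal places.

LSR: t = 13.2450°, p = 23.7506 m, q = 50.9450°, L = 29.3858 m

Let ψ = atan2(Δy, Δx) = atan2(28.09, 6.70) = 76.5845° be the start→goal bearing.
Normalize: d = |goal − start| / ρ = 28.877986/5.03 = 5.741150, α = (θ_start − ψ) mod 360° = 350.7155° = 6.121140 rad, β = (θ_goal − ψ) mod 360° = 313.0155° = 5.463151 rad.
Common terms: sin α = -0.161337, cos α = 0.986899, sin β = -0.731169, cos β = 0.682196, cos(α−β) = 0.791224, d² = 32.960808. Work in radians in the unit-radius frame; every candidate has L = ρ·(t + p + q).
LSL: p² = 2 + d² − 2cos(α−β) + 2d(sin α − sin β) = 39.921345; p = √p² = 6.318334; φ = atan2(cos β − cos α, d + sin α − sin β) = -0.048244 rad; t = (φ − α) mod 2π = 0.113802 rad, q = (β − φ) mod 2π = 5.511395 rad → L = 5.03·(0.113802 + 6.318334 + 5.511395) = 5.03·11.943530 = 60.075957 m
RSR: p² = 2 + d² − 2cos(α−β) + 2d(sin β − sin α) = 26.835376; p = √p² = 5.180287; φ = atan2(cos α − cos β, d − sin α + sin β) = 0.058854 rad; t = (α − φ) mod 2π = 6.062286 rad, q = (φ − β) mod 2π = 0.878888 rad → L = 5.03·(6.062286 + 5.180287 + 0.878888) = 5.03·12.121462 = 60.970952 m
LSR: p² = d² − 2 + 2cos(α−β) + 2d(sin α + sin β) = 22.295224; p = √p² = 4.721782; φ = atan2(−cos α − cos β, d + sin α + sin β) − atan2(−2, p) = 0.069124 rad; t = (φ − α) mod 2π = 0.231170 rad, q = (φ − β) mod 2π = 0.889159 rad → L = 5.03·(0.231170 + 4.721782 + 0.889159) = 5.03·5.842110 = 29.385813 m
RSL: p² = d² − 2 + 2cos(α−β) − 2d(sin α + sin β) = 42.791286; p = √p² = 6.541505; φ = atan2(cos α + cos β, d − sin α − sin β) − atan2(2, p) = -0.050221 rad; t = (α − φ) mod 2π = 6.171361 rad, q = (β − φ) mod 2π = 5.513372 rad → L = 5.03·(6.171361 + 6.541505 + 5.513372) = 5.03·18.226237 = 91.677974 m
RLR: c = (6 − d² + 2cos(α−β) + 2d(sin α − sin β))/8 = -2.354422, |c| > 1 → infeasible
LRL: c = (6 − d² + 2cos(α−β) − 2d(sin α − sin β))/8 = -3.990168, |c| > 1 → infeasible
Shortest: LSR with L = 29.385813 m ≈ 29.3858 m
Convert LSR to answer units (arcs ×180/π): t = 0.231170·180/π = 13.2450°, p = ρ·p = 5.03·4.721782 = 23.7506 m, q = 0.889159·180/π = 50.9450°, L = 29.3858 m.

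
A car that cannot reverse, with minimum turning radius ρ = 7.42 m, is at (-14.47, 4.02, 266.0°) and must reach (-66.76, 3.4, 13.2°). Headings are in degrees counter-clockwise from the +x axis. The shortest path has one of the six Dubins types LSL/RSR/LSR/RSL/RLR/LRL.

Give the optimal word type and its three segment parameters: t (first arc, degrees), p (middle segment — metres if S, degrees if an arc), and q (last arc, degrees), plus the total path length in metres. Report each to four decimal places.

RSR: t = 75.0441°, p = 43.9956 m, q = 177.7559°, L = 76.7341 m

Let ψ = atan2(Δy, Δx) = atan2(-0.62, -52.29) = -179.3207° be the start→goal bearing.
Normalize: d = |goal − start| / ρ = 52.293676/7.42 = 7.047665, α = (θ_start − ψ) mod 360° = 85.3207° = 1.489127 rad, β = (θ_goal − ψ) mod 360° = 192.5207° = 3.360120 rad.
Common terms: sin α = 0.996667, cos α = 0.081579, sin β = -0.216792, cos β = -0.976218, cos(α−β) = -0.295708, d² = 49.669584. Work in radians in the unit-radius frame; every candidate has L = ρ·(t + p + q).
LSL: p² = 2 + d² − 2cos(α−β) + 2d(sin α − sin β) = 69.365104; p = √p² = 8.328572; φ = atan2(cos β − cos α, d + sin α − sin β) = -0.127352 rad; t = (φ − α) mod 2π = 4.666706 rad, q = (β − φ) mod 2π = 3.487472 rad → L = 7.42·(4.666706 + 8.328572 + 3.487472) = 7.42·16.482750 = 122.302003 m
RSR: p² = 2 + d² − 2cos(α−β) + 2d(sin β − sin α) = 35.156897; p = √p² = 5.929325; φ = atan2(cos α − cos β, d − sin α + sin β) = 0.179361 rad; t = (α − φ) mod 2π = 1.309766 rad, q = (φ − β) mod 2π = 3.102427 rad → L = 7.42·(1.309766 + 5.929325 + 3.102427) = 7.42·10.341518 = 76.734060 m
LSR: p² = d² − 2 + 2cos(α−β) + 2d(sin α + sin β) = 58.070763; p = √p² = 7.620418; φ = atan2(−cos α − cos β, d + sin α + sin β) − atan2(−2, p) = 0.370464 rad; t = (φ − α) mod 2π = 5.164523 rad, q = (φ − β) mod 2π = 3.293530 rad → L = 7.42·(5.164523 + 7.620418 + 3.293530) = 7.42·16.078470 = 119.302247 m
RSL: p² = d² − 2 + 2cos(α−β) − 2d(sin α + sin β) = 36.085573; p = √p² = 6.007127; φ = atan2(cos α + cos β, d − sin α − sin β) − atan2(2, p) = -0.463173 rad; t = (α − φ) mod 2π = 1.952300 rad, q = (β − φ) mod 2π = 3.823293 rad → L = 7.42·(1.952300 + 6.007127 + 3.823293) = 7.42·11.782719 = 87.427776 m
RLR: c = (6 − d² + 2cos(α−β) + 2d(sin α − sin β))/8 = -3.394612, |c| > 1 → infeasible
LRL: c = (6 − d² + 2cos(α−β) − 2d(sin α − sin β))/8 = -7.670638, |c| > 1 → infeasible
Shortest: RSR with L = 76.734060 m ≈ 76.7341 m
Convert RSR to answer units (arcs ×180/π): t = 1.309766·180/π = 75.0441°, p = ρ·p = 7.42·5.929325 = 43.9956 m, q = 3.102427·180/π = 177.7559°, L = 76.7341 m.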